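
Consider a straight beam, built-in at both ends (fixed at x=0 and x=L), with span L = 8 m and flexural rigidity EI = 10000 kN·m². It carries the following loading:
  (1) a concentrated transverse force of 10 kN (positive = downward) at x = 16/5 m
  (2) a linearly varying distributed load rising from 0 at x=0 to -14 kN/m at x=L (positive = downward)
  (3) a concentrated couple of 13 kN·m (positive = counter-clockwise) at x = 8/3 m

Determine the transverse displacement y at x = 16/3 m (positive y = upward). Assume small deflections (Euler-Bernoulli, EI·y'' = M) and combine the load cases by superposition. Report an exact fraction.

Load 1 — point force P=10 kN at a=16/5 m (b=L-a=24/5):
  y_1 = -Pa²(L-x)²(3bL-(3b+a)(L-x))/(6L³EI)  [x>a] = -10·(16/5)²·(8-(16/3))²·(3·(24/5)·8-(3·(24/5)+(16/5))·(8-(16/3)))/(6·8³·10000) = -2048/1265625 m
Load 2 — triangular load w₀=-14 kN/m (0→w₀ over full span):
  y_2 = -w₀x²(L-x)²(x+2L)/(120LEI) = -(-14)·(16/3)²·(8-(16/3))²·((16/3)+2·8)/(120·8·10000) = 14336/2278125 m
Load 3 — applied couple M₀=13 kN·m at a=8/3 m (b=L-a=16/3):
  y_3 = (R_Ax³/6 - M_Ax²/2 - M₀(x-a)²/2)/EI  [x>a] with R_A=13/6, M_A=0 = ((13/6)·(16/3)³/6 - 0·(16/3)²/2 - 13·((16/3)-(8/3))²/2)/10000 = 26/30375 m
Superposition: y = Σ y_i = 62998/11390625 m ≈ 0.005531 m

y(16/3) = 62998/11390625 m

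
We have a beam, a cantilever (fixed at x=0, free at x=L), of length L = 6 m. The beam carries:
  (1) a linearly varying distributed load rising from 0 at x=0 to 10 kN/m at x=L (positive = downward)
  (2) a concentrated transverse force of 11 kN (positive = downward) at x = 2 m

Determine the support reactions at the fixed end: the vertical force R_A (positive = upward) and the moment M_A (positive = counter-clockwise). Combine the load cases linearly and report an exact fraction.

R_A = 41 kN, M_A = 142 kN·m

Load 1 — triangular load w₀=10 kN/m (0→w₀ over full span):
  R_A = w₀L/2 = 10·6/2 = 30 kN
  M_A = w₀L²/3 = 10·6²/3 = 120 kN·m
Load 2 — point force P=11 kN at a=2 m (b=L-a=4):
  R_A = P = 11 kN
  M_A = Pa = 11·2 = 22 kN·m
Superposition: R_A = 41 kN, M_A = 142 kN·m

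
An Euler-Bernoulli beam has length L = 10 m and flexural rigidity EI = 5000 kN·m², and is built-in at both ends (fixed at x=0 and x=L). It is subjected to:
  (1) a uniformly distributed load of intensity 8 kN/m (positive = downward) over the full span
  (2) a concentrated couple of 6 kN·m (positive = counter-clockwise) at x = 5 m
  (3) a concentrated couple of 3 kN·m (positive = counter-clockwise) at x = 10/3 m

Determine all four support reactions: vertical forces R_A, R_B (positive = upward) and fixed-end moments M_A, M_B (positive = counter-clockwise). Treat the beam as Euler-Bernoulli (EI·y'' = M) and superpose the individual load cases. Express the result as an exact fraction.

Load 1 — uniform load w=8 kN/m over full span:
  R_A = wL/2 = 8·10/2 = 40 kN
  M_A = wL²/12 = 8·10²/12 = 200/3 kN·m
  R_B = wL/2 = 8·10/2 = 40 kN
  M_B = -wL²/12 = -8·10²/12 = -200/3 kN·m
Load 2 — applied couple M₀=6 kN·m at a=5 m (b=L-a=5):
  R_A = 6M₀ab/L³ = 6·6·5·5/10³ = 9/10 kN
  M_A = M₀b(2a-b)/L² = 6·5·(2·5-5)/10² = 3/2 kN·m
  R_B = -6M₀ab/L³ = -6·6·5·5/10³ = -9/10 kN
  M_B = M₀a(2b-a)/L² = 6·5·(2·5-5)/10² = 3/2 kN·m
Load 3 — applied couple M₀=3 kN·m at a=10/3 m (b=L-a=20/3):
  R_A = 6M₀ab/L³ = 6·3·(10/3)·(20/3)/10³ = 2/5 kN
  M_A = M₀b(2a-b)/L² = 3·(20/3)·(2·(10/3)-(20/3))/10² = 0 kN·m
  R_B = -6M₀ab/L³ = -6·3·(10/3)·(20/3)/10³ = -2/5 kN
  M_B = M₀a(2b-a)/L² = 3·(10/3)·(2·(20/3)-(10/3))/10² = 1 kN·m
Superposition: R_A = 413/10 kN, M_A = 409/6 kN·m, R_B = 387/10 kN, M_B = -385/6 kN·m

R_A = 413/10 kN, M_A = 409/6 kN·m, R_B = 387/10 kN, M_B = -385/6 kN·m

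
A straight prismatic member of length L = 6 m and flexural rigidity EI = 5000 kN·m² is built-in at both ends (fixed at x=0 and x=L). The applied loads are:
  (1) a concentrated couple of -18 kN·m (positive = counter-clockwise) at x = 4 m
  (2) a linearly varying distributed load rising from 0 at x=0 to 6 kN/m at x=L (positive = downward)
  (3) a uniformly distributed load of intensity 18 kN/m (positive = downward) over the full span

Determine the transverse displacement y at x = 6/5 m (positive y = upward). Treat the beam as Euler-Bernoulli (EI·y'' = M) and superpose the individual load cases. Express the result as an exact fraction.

y(6/5) = -99081/19531250 m

Load 1 — applied couple M₀=-18 kN·m at a=4 m (b=L-a=2):
  y_1 = (R_Ax³/6 - M_Ax²/2)/EI  [x≤a] with R_A=-4, M_A=-6 = ((-4)·(6/5)³/6 - (-6)·(6/5)²/2)/5000 = 99/156250 m
Load 2 — triangular load w₀=6 kN/m (0→w₀ over full span):
  y_2 = -w₀x²(L-x)²(x+2L)/(120LEI) = -6·(6/5)²·(6-(6/5))²·((6/5)+2·6)/(120·6·5000) = -7128/9765625 m
Load 3 — uniform load w=18 kN/m over full span:
  y_3 = -wx²(L-x)²/(24EI) = -18·(6/5)²·(6-(6/5))²/(24·5000) = -1944/390625 m
Superposition: y = Σ y_i = -99081/19531250 m ≈ -0.005073 m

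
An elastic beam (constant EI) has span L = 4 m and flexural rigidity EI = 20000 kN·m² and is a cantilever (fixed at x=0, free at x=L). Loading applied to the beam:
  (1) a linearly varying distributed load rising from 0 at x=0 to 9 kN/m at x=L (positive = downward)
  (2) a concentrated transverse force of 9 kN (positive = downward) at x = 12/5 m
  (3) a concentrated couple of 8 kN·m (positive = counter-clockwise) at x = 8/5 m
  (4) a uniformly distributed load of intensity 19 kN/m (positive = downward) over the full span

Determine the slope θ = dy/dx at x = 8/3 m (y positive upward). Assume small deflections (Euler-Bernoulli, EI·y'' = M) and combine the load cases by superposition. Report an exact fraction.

Load 1 — triangular load w₀=9 kN/m (0→w₀ over full span):
  θ_1 = (w₀Lx²/4-w₀L²x/3-w₀x⁴/(24L))/EI = (9·4·(8/3)²/4-9·4²·(8/3)/3-9·(8/3)⁴/(24·4))/20000 = -58/16875 rad
Load 2 — point force P=9 kN at a=12/5 m (b=L-a=8/5):
  θ_2 = -Pa²/(2EI)  [x>a] = -9·(12/5)²/(2·20000) = -81/62500 rad
Load 3 — applied couple M₀=8 kN·m at a=8/5 m (b=L-a=12/5):
  θ_3 = M₀a/EI  [x>a] = 8·(8/5)/20000 = 2/3125 rad
Load 4 — uniform load w=19 kN/m over full span:
  θ_4 = -wx(x²-3Lx+3L²)/(6EI) = -19·(8/3)·((8/3)²-3·4·(8/3)+3·4²)/(6·20000) = -494/50625 rad
Superposition: θ = Σ θ_i = -70121/5062500 rad ≈ -0.013851 rad

θ(8/3) = -70121/5062500 rad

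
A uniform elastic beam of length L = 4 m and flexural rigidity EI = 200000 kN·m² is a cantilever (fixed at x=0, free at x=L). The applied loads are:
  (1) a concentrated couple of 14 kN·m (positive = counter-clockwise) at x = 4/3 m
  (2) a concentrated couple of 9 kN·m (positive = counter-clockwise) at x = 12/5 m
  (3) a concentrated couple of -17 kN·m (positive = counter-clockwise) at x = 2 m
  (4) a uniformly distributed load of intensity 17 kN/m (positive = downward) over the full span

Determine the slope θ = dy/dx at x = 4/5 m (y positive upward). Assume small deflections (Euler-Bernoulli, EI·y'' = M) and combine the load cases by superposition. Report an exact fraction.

θ(4/5) = -3923/9375000 rad

Load 1 — applied couple M₀=14 kN·m at a=4/3 m (b=L-a=8/3):
  θ_1 = M₀x/EI  [x≤a] = 14·(4/5)/200000 = 7/125000 rad
Load 2 — applied couple M₀=9 kN·m at a=12/5 m (b=L-a=8/5):
  θ_2 = M₀x/EI  [x≤a] = 9·(4/5)/200000 = 9/250000 rad
Load 3 — applied couple M₀=-17 kN·m at a=2 m (b=L-a=2):
  θ_3 = M₀x/EI  [x≤a] = (-17)·(4/5)/200000 = -17/250000 rad
Load 4 — uniform load w=17 kN/m over full span:
  θ_4 = -wx(x²-3Lx+3L²)/(6EI) = -17·(4/5)·((4/5)²-3·4·(4/5)+3·4²)/(6·200000) = -1037/2343750 rad
Superposition: θ = Σ θ_i = -3923/9375000 rad ≈ -0.000418 rad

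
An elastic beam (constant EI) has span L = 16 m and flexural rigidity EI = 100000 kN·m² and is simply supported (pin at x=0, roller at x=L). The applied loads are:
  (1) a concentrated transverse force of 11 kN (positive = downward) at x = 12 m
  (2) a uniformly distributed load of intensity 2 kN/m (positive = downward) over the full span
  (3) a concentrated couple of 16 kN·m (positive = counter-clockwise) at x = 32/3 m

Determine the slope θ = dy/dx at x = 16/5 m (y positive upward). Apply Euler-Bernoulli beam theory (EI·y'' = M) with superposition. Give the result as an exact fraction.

θ(16/5) = -219139/56250000 rad

Load 1 — point force P=11 kN at a=12 m (b=L-a=4):
  θ_1 = -Pb(L²-b²-3x²)/(6LEI)  [x≤a] = -11·4·(16²-4²-3·(16/5)²)/(6·16·100000) = -1199/1250000 rad
Load 2 — uniform load w=2 kN/m over full span:
  θ_2 = -w(L³-6Lx²+4x³)/(24EI) = -2·(16³-6·16·(16/5)²+4·(16/5)³)/(24·100000) = -1056/390625 rad
Load 3 — applied couple M₀=16 kN·m at a=32/3 m (b=L-a=16/3):
  θ_3 = (M₀x²/(2L)+C₁)/EI  [x≤a] with C₁=M₀(3b²-L²)/(6L)=-256/9 = (16·(16/5)²/(2·16)+(-256/9))/100000 = -164/703125 rad
Superposition: θ = Σ θ_i = -219139/56250000 rad ≈ -0.003896 rad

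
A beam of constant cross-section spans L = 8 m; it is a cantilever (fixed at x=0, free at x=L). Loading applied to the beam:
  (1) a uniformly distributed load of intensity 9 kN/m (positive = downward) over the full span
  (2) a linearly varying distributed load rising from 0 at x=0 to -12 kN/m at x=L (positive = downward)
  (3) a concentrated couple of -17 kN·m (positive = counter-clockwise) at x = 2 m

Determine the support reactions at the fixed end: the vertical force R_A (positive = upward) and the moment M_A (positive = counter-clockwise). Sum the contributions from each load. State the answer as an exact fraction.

Load 1 — uniform load w=9 kN/m over full span:
  R_A = wL = 9·8 = 72 kN
  M_A = wL²/2 = 9·8²/2 = 288 kN·m
Load 2 — triangular load w₀=-12 kN/m (0→w₀ over full span):
  R_A = w₀L/2 = (-12)·8/2 = -48 kN
  M_A = w₀L²/3 = (-12)·8²/3 = -256 kN·m
Load 3 — applied couple M₀=-17 kN·m at a=2 m (b=L-a=6):
  R_A = 0 kN
  M_A = -M₀ = -(-17) = 17 kN·m
Superposition: R_A = 24 kN, M_A = 49 kN·m

R_A = 24 kN, M_A = 49 kN·m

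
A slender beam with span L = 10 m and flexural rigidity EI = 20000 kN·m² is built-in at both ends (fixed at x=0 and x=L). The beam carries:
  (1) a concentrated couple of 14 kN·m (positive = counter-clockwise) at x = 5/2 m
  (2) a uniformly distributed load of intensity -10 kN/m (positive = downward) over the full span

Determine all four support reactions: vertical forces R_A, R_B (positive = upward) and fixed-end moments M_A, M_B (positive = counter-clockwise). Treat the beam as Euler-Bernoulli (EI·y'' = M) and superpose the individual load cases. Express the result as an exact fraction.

Load 1 — applied couple M₀=14 kN·m at a=5/2 m (b=L-a=15/2):
  R_A = 6M₀ab/L³ = 6·14·(5/2)·(15/2)/10³ = 63/40 kN
  M_A = M₀b(2a-b)/L² = 14·(15/2)·(2·(5/2)-(15/2))/10² = -21/8 kN·m
  R_B = -6M₀ab/L³ = -6·14·(5/2)·(15/2)/10³ = -63/40 kN
  M_B = M₀a(2b-a)/L² = 14·(5/2)·(2·(15/2)-(5/2))/10² = 35/8 kN·m
Load 2 — uniform load w=-10 kN/m over full span:
  R_A = wL/2 = (-10)·10/2 = -50 kN
  M_A = wL²/12 = (-10)·10²/12 = -250/3 kN·m
  R_B = wL/2 = (-10)·10/2 = -50 kN
  M_B = -wL²/12 = -(-10)·10²/12 = 250/3 kN·m
Superposition: R_A = -1937/40 kN, M_A = -2063/24 kN·m, R_B = -2063/40 kN, M_B = 2105/24 kN·m

R_A = -1937/40 kN, M_A = -2063/24 kN·m, R_B = -2063/40 kN, M_B = 2105/24 kN·m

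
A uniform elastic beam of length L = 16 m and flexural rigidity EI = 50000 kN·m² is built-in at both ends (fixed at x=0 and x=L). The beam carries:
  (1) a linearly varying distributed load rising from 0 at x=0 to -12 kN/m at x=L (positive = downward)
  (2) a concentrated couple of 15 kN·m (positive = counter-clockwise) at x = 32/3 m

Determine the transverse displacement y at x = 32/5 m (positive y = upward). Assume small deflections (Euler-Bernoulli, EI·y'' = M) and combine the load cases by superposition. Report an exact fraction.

Load 1 — triangular load w₀=-12 kN/m (0→w₀ over full span):
  y_1 = -w₀x²(L-x)²(x+2L)/(120LEI) = -(-12)·(32/5)²·(16-(32/5))²·((32/5)+2·16)/(120·16·50000) = 884736/48828125 m
Load 2 — applied couple M₀=15 kN·m at a=32/3 m (b=L-a=16/3):
  y_2 = (R_Ax³/6 - M_Ax²/2)/EI  [x≤a] with R_A=5/4, M_A=5 = ((5/4)·(32/5)³/6 - 5·(32/5)²/2)/50000 = -224/234375 m
Superposition: y = Σ y_i = 2514208/146484375 m ≈ 0.017164 m

y(32/5) = 2514208/146484375 m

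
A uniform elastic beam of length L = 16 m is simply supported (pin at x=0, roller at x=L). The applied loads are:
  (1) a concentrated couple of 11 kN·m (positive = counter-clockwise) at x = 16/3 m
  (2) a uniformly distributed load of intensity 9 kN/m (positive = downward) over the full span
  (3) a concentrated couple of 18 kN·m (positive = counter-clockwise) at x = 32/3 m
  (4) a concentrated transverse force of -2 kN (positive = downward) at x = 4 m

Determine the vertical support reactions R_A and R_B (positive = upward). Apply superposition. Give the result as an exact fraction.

R_A = 1157/16 kN, R_B = 1115/16 kN

Load 1 — applied couple M₀=11 kN·m at a=16/3 m (b=L-a=32/3):
  R_A = M₀/L = 11/16 kN
  R_B = -M₀/L = -11/16 kN
Load 2 — uniform load w=9 kN/m over full span:
  R_A = wL/2 = 9·16/2 = 72 kN
  R_B = wL/2 = 9·16/2 = 72 kN
Load 3 — applied couple M₀=18 kN·m at a=32/3 m (b=L-a=16/3):
  R_A = M₀/L = 18/16 = 9/8 kN
  R_B = -M₀/L = -18/16 = -9/8 kN
Load 4 — point force P=-2 kN at a=4 m (b=L-a=12):
  R_A = Pb/L = (-2)·12/16 = -3/2 kN
  R_B = Pa/L = (-2)·4/16 = -1/2 kN
Superposition: R_A = 1157/16 kN, R_B = 1115/16 kN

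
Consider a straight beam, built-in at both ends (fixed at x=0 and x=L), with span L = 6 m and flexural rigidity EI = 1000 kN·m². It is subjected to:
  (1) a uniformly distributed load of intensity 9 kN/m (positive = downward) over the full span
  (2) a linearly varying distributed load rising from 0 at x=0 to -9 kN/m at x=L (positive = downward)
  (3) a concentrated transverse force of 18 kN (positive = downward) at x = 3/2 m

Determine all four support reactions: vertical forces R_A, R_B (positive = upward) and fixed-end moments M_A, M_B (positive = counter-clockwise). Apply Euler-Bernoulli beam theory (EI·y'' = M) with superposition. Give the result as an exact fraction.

Load 1 — uniform load w=9 kN/m over full span:
  R_A = wL/2 = 9·6/2 = 27 kN
  M_A = wL²/12 = 9·6²/12 = 27 kN·m
  R_B = wL/2 = 9·6/2 = 27 kN
  M_B = -wL²/12 = -9·6²/12 = -27 kN·m
Load 2 — triangular load w₀=-9 kN/m (0→w₀ over full span):
  R_A = 3w₀L/20 = 3·(-9)·6/20 = -81/10 kN
  M_A = w₀L²/30 = (-9)·6²/30 = -54/5 kN·m
  R_B = 7w₀L/20 = 7·(-9)·6/20 = -189/10 kN
  M_B = -w₀L²/20 = -(-9)·6²/20 = 81/5 kN·m
Load 3 — point force P=18 kN at a=3/2 m (b=L-a=9/2):
  R_A = Pb²(3a+b)/L³ = 18·(9/2)²·(3·(3/2)+(9/2))/6³ = 243/16 kN
  M_A = Pab²/L² = 18·(3/2)·(9/2)²/6² = 243/16 kN·m
  R_B = Pa²(a+3b)/L³ = 18·(3/2)²·((3/2)+3·(9/2))/6³ = 45/16 kN
  M_B = -Pa²b/L² = -18·(3/2)²·(9/2)/6² = -81/16 kN·m
Superposition: R_A = 2727/80 kN, M_A = 2511/80 kN·m, R_B = 873/80 kN, M_B = -1269/80 kN·m

R_A = 2727/80 kN, M_A = 2511/80 kN·m, R_B = 873/80 kN, M_B = -1269/80 kN·m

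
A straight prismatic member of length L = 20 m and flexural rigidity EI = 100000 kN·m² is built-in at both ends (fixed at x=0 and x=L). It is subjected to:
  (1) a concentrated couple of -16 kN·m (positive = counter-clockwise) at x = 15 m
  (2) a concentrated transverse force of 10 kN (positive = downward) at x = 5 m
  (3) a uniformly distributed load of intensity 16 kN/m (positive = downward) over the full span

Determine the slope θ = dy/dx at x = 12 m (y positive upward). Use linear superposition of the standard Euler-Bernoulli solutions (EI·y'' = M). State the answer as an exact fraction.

θ(12) = 2661/500000 rad

Load 1 — applied couple M₀=-16 kN·m at a=15 m (b=L-a=5):
  θ_1 = (R_Ax²/2 - M_Ax)/EI  [x≤a] with R_A=-9/10, M_A=-5 = ((-9/10)·12²/2 - (-5)·12)/100000 = -3/62500 rad
Load 2 — point force P=10 kN at a=5 m (b=L-a=15):
  θ_2 = Pa²(L-x)(2bL-(3b+a)(L-x))/(2L³EI)  [x>a] = 10·5²·(20-12)·(2·15·20-(3·15+5)·(20-12))/(2·20³·100000) = 1/4000 rad
Load 3 — uniform load w=16 kN/m over full span:
  θ_3 = -wx(L-x)(L-2x)/(12EI) = -16·12·(20-12)·(20-2·12)/(12·100000) = 16/3125 rad
Superposition: θ = Σ θ_i = 2661/500000 rad ≈ 0.005322 rad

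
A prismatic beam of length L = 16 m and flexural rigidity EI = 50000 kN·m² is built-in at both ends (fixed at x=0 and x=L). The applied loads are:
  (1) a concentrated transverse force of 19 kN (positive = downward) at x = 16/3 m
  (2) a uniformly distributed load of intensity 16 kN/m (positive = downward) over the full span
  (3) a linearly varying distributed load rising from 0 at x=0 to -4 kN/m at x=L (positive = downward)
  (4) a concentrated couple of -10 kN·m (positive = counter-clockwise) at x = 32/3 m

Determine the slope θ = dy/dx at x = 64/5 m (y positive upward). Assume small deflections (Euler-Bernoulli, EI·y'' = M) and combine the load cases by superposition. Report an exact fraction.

θ(64/5) = 524132/52734375 rad

Load 1 — point force P=19 kN at a=16/3 m (b=L-a=32/3):
  θ_1 = Pa²(L-x)(2bL-(3b+a)(L-x))/(2L³EI)  [x>a] = 19·(16/3)²·(16-(64/5))·(2·(32/3)·16-(3·(32/3)+(16/3))·(16-(64/5)))/(2·16³·50000) = 1976/2109375 rad
Load 2 — uniform load w=16 kN/m over full span:
  θ_2 = -wx(L-x)(L-2x)/(12EI) = -16·(64/5)·(16-(64/5))·(16-2·(64/5))/(12·50000) = 4096/390625 rad
Load 3 — triangular load w₀=-4 kN/m (0→w₀ over full span):
  θ_3 = -w₀(2x(L-x)(L-2x)(x+2L)+x²(L-x)²)/(120LEI) = -(-4)·(2·(64/5)·(16-(64/5))·(16-2·(64/5))·((64/5)+2·16)+(64/5)²·(16-(64/5))²)/(120·16·50000) = -8192/5859375 rad
Load 4 — applied couple M₀=-10 kN·m at a=32/3 m (b=L-a=16/3):
  θ_4 = (R_Ax²/2 - M_Ax - M₀(x-a))/EI  [x>a] with R_A=-5/6, M_A=-10/3 = ((-5/6)·(64/5)²/2 - (-10/3)·(64/5) - (-10)·((64/5)-(32/3)))/50000 = -4/46875 rad
Superposition: θ = Σ θ_i = 524132/52734375 rad ≈ 0.009939 rad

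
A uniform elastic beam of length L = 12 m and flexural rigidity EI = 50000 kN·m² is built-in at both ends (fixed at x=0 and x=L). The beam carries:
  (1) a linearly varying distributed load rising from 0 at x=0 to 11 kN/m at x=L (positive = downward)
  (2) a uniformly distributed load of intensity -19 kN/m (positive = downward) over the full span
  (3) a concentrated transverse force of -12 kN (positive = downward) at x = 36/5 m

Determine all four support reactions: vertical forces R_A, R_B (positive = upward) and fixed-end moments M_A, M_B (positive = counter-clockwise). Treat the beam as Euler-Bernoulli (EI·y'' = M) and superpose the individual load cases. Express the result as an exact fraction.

Load 1 — triangular load w₀=11 kN/m (0→w₀ over full span):
  R_A = 3w₀L/20 = 3·11·12/20 = 99/5 kN
  M_A = w₀L²/30 = 11·12²/30 = 264/5 kN·m
  R_B = 7w₀L/20 = 7·11·12/20 = 231/5 kN
  M_B = -w₀L²/20 = -11·12²/20 = -396/5 kN·m
Load 2 — uniform load w=-19 kN/m over full span:
  R_A = wL/2 = (-19)·12/2 = -114 kN
  M_A = wL²/12 = (-19)·12²/12 = -228 kN·m
  R_B = wL/2 = (-19)·12/2 = -114 kN
  M_B = -wL²/12 = -(-19)·12²/12 = 228 kN·m
Load 3 — point force P=-12 kN at a=36/5 m (b=L-a=24/5):
  R_A = Pb²(3a+b)/L³ = (-12)·(24/5)²·(3·(36/5)+(24/5))/12³ = -528/125 kN
  M_A = Pab²/L² = (-12)·(36/5)·(24/5)²/12² = -1728/125 kN·m
  R_B = Pa²(a+3b)/L³ = (-12)·(36/5)²·((36/5)+3·(24/5))/12³ = -972/125 kN
  M_B = -Pa²b/L² = -(-12)·(36/5)²·(24/5)/12² = 2592/125 kN·m
Superposition: R_A = -12303/125 kN, M_A = -23628/125 kN·m, R_B = -9447/125 kN, M_B = 21192/125 kN·m

R_A = -12303/125 kN, M_A = -23628/125 kN·m, R_B = -9447/125 kN, M_B = 21192/125 kN·m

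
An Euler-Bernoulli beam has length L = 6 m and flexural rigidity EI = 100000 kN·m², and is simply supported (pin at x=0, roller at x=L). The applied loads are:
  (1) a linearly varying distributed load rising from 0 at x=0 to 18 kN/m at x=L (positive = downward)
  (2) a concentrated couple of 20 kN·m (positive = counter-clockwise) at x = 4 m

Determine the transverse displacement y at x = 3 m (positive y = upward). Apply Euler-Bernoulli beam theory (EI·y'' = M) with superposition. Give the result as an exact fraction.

Load 1 — triangular load w₀=18 kN/m (0→w₀ over full span):
  y_1 = -w₀x(7L⁴-10L²x²+3x⁴)/(360LEI) = -18·3·(7·6⁴-10·6²·3²+3·3⁴)/(360·6·100000) = -243/160000 m
Load 2 — applied couple M₀=20 kN·m at a=4 m (b=L-a=2):
  y_2 = (M₀x³/(6L)+C₁x)/EI  [x≤a] with C₁=M₀(3b²-L²)/(6L)=-40/3 = (20·3³/(6·6)+(-40/3)·3)/100000 = -1/4000 m
Superposition: y = Σ y_i = -283/160000 m ≈ -0.001769 m

y(3) = -283/160000 m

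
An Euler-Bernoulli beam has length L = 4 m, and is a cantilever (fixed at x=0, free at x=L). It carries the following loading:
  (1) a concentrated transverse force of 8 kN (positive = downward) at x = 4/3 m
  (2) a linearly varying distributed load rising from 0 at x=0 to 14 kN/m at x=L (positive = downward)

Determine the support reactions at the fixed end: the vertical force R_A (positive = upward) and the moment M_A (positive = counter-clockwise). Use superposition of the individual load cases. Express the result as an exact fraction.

R_A = 36 kN, M_A = 256/3 kN·m

Load 1 — point force P=8 kN at a=4/3 m (b=L-a=8/3):
  R_A = P = 8 kN
  M_A = Pa = 8·(4/3) = 32/3 kN·m
Load 2 — triangular load w₀=14 kN/m (0→w₀ over full span):
  R_A = w₀L/2 = 14·4/2 = 28 kN
  M_A = w₀L²/3 = 14·4²/3 = 224/3 kN·m
Superposition: R_A = 36 kN, M_A = 256/3 kN·m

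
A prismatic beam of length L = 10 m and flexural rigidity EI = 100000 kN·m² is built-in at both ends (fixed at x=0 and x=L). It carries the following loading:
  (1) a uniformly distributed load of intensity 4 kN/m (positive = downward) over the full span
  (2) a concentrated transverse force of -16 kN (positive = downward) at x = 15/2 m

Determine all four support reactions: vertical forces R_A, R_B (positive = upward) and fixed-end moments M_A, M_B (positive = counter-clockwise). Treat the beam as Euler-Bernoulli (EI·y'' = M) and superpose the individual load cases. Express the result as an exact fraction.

R_A = 35/2 kN, M_A = 155/6 kN·m, R_B = 13/2 kN, M_B = -65/6 kN·m

Load 1 — uniform load w=4 kN/m over full span:
  R_A = wL/2 = 4·10/2 = 20 kN
  M_A = wL²/12 = 4·10²/12 = 100/3 kN·m
  R_B = wL/2 = 4·10/2 = 20 kN
  M_B = -wL²/12 = -4·10²/12 = -100/3 kN·m
Load 2 — point force P=-16 kN at a=15/2 m (b=L-a=5/2):
  R_A = Pb²(3a+b)/L³ = (-16)·(5/2)²·(3·(15/2)+(5/2))/10³ = -5/2 kN
  M_A = Pab²/L² = (-16)·(15/2)·(5/2)²/10² = -15/2 kN·m
  R_B = Pa²(a+3b)/L³ = (-16)·(15/2)²·((15/2)+3·(5/2))/10³ = -27/2 kN
  M_B = -Pa²b/L² = -(-16)·(15/2)²·(5/2)/10² = 45/2 kN·m
Superposition: R_A = 35/2 kN, M_A = 155/6 kN·m, R_B = 13/2 kN, M_B = -65/6 kN·m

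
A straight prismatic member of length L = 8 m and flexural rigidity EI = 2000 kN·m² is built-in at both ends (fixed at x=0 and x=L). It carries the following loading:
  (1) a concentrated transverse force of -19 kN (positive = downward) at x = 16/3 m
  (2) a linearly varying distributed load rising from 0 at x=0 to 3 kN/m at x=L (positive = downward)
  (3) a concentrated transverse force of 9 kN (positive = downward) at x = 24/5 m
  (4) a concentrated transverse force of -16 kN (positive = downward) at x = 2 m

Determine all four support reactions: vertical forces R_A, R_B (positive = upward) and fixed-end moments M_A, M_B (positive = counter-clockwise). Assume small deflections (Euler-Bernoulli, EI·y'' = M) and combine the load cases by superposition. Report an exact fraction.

R_A = -78691/6750 kN, M_A = -53822/3375 kN·m, R_B = -15809/6750 kN, M_B = 28858/3375 kN·m

Load 1 — point force P=-19 kN at a=16/3 m (b=L-a=8/3):
  R_A = Pb²(3a+b)/L³ = (-19)·(8/3)²·(3·(16/3)+(8/3))/8³ = -133/27 kN
  M_A = Pab²/L² = (-19)·(16/3)·(8/3)²/8² = -304/27 kN·m
  R_B = Pa²(a+3b)/L³ = (-19)·(16/3)²·((16/3)+3·(8/3))/8³ = -380/27 kN
  M_B = -Pa²b/L² = -(-19)·(16/3)²·(8/3)/8² = 608/27 kN·m
Load 2 — triangular load w₀=3 kN/m (0→w₀ over full span):
  R_A = 3w₀L/20 = 3·3·8/20 = 18/5 kN
  M_A = w₀L²/30 = 3·8²/30 = 32/5 kN·m
  R_B = 7w₀L/20 = 7·3·8/20 = 42/5 kN
  M_B = -w₀L²/20 = -3·8²/20 = -48/5 kN·m
Load 3 — point force P=9 kN at a=24/5 m (b=L-a=16/5):
  R_A = Pb²(3a+b)/L³ = 9·(16/5)²·(3·(24/5)+(16/5))/8³ = 396/125 kN
  M_A = Pab²/L² = 9·(24/5)·(16/5)²/8² = 864/125 kN·m
  R_B = Pa²(a+3b)/L³ = 9·(24/5)²·((24/5)+3·(16/5))/8³ = 729/125 kN
  M_B = -Pa²b/L² = -9·(24/5)²·(16/5)/8² = -1296/125 kN·m
Load 4 — point force P=-16 kN at a=2 m (b=L-a=6):
  R_A = Pb²(3a+b)/L³ = (-16)·6²·(3·2+6)/8³ = -27/2 kN
  M_A = Pab²/L² = (-16)·2·6²/8² = -18 kN·m
  R_B = Pa²(a+3b)/L³ = (-16)·2²·(2+3·6)/8³ = -5/2 kN
  M_B = -Pa²b/L² = -(-16)·2²·6/8² = 6 kN·m
Superposition: R_A = -78691/6750 kN, M_A = -53822/3375 kN·m, R_B = -15809/6750 kN, M_B = 28858/3375 kN·m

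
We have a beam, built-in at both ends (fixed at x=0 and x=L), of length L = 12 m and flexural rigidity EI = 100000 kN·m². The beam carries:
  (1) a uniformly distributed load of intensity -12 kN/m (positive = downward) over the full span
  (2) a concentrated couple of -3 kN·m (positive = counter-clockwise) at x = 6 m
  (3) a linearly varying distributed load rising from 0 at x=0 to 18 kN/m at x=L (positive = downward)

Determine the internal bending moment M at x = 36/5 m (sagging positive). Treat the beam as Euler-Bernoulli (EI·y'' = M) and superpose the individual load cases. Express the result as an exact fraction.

Load 1 — uniform load w=-12 kN/m over full span:
  M_1 = wLx/2 - wL²/12 - wx²/2 = (-12)·12·(36/5)/2 - (-12)·12²/12 - (-12)·(36/5)²/2 = -1584/25 kN·m
Load 2 — applied couple M₀=-3 kN·m at a=6 m (b=L-a=6):
  M_2 = R_Ax - M_A - M₀  [x>a] with R_A=-3/8, M_A=-3/4 = (-3/8)·(36/5) - (-3/4) - (-3) = 21/20 kN·m
Load 3 — triangular load w₀=18 kN/m (0→w₀ over full span):
  M_3 = 3w₀Lx/20 - w₀L²/30 - w₀x³/(6L) = 3·18·12·(36/5)/20 - 18·12²/30 - 18·(36/5)³/(6·12) = 6696/125 kN·m
Superposition: M = Σ M_i = -4371/500 kN·m ≈ -8.742000 kN·m

M(36/5) = -4371/500 kN·m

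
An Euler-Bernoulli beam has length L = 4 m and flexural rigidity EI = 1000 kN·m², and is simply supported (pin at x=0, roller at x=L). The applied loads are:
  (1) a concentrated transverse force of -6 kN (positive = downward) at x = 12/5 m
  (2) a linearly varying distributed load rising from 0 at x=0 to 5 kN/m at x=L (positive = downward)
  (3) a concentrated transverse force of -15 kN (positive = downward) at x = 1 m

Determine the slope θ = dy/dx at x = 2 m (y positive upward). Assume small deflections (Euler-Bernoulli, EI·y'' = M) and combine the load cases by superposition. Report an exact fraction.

Load 1 — point force P=-6 kN at a=12/5 m (b=L-a=8/5):
  θ_1 = -Pb(L²-b²-3x²)/(6LEI)  [x≤a] = -(-6)·(8/5)·(4²-(8/5)²-3·2²)/(6·4·1000) = 9/15625 rad
Load 2 — triangular load w₀=5 kN/m (0→w₀ over full span):
  θ_2 = -w₀(7L⁴-30L²x²+15x⁴)/(360LEI) = -5·(7·4⁴-30·4²·2²+15·2⁴)/(360·4·1000) = -7/18000 rad
Load 3 — point force P=-15 kN at a=1 m (b=L-a=3):
  θ_3 = -Pa(2L²-6Lx+3x²+a²)/(6LEI)  [x>a] = -(-15)·1·(2·4²-6·4·2+3·2²+1²)/(6·4·1000) = -3/1600 rad
Superposition: θ = Σ θ_i = -15191/9000000 rad ≈ -0.001688 rad

θ(2) = -15191/9000000 rad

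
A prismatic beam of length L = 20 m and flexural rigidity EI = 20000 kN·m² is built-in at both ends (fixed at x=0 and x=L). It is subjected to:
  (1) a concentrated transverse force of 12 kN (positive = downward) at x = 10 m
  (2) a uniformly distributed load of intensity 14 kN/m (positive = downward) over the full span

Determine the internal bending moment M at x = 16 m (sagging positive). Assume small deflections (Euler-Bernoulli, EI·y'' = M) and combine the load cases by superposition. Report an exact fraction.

Load 1 — point force P=12 kN at a=10 m (b=L-a=10):
  M_1 = Pa²(a+3b)(L-x)/L³ - Pa²b/L²  [x>a] = 12·10²·(10+3·10)·(20-16)/20³ - 12·10²·10/20² = -6 kN·m
Load 2 — uniform load w=14 kN/m over full span:
  M_2 = wLx/2 - wL²/12 - wx²/2 = 14·20·16/2 - 14·20²/12 - 14·16²/2 = -56/3 kN·m
Superposition: M = Σ M_i = -74/3 kN·m ≈ -24.666667 kN·m

M(16) = -74/3 kN·m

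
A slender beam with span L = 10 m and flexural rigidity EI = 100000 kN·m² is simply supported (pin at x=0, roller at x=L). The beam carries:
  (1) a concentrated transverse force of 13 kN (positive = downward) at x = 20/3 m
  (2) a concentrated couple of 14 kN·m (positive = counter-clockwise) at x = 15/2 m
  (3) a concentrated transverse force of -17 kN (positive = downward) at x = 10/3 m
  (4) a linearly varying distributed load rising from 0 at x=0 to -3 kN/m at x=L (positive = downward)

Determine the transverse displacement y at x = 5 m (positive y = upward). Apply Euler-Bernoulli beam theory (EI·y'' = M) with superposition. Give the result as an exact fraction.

y(5) = 10403/5184000 m

Load 1 — point force P=13 kN at a=20/3 m (b=L-a=10/3):
  y_1 = -Pbx(L²-b²-x²)/(6LEI)  [x≤a] = -13·(10/3)·5·(10²-(10/3)²-5²)/(6·10·100000) = -299/129600 m
Load 2 — applied couple M₀=14 kN·m at a=15/2 m (b=L-a=5/2):
  y_2 = (M₀x³/(6L)+C₁x)/EI  [x≤a] with C₁=M₀(3b²-L²)/(6L)=-455/24 = (14·5³/(6·10)+(-455/24)·5)/100000 = -21/32000 m
Load 3 — point force P=-17 kN at a=10/3 m (b=L-a=20/3):
  y_3 = -Pa(L-x)(2Lx-a²-x²)/(6LEI)  [x>a] = -(-17)·(10/3)·(10-5)·(2·10·5-(10/3)²-5²)/(6·10·100000) = 391/129600 m
Load 4 — triangular load w₀=-3 kN/m (0→w₀ over full span):
  y_4 = -w₀x(7L⁴-10L²x²+3x⁴)/(360LEI) = -(-3)·5·(7·10⁴-10·10²·5²+3·5⁴)/(360·10·100000) = 1/512 m
Superposition: y = Σ y_i = 10403/5184000 m ≈ 0.002007 m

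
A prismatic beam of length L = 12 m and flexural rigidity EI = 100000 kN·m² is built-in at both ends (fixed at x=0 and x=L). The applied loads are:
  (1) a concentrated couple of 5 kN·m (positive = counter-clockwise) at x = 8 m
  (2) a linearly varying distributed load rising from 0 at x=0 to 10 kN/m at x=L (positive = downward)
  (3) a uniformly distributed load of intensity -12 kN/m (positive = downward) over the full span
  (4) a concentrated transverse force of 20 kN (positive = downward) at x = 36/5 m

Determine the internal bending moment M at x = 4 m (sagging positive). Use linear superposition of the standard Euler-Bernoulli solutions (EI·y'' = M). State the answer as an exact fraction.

Load 1 — applied couple M₀=5 kN·m at a=8 m (b=L-a=4):
  M_1 = R_Ax - M_A  [x≤a] with R_A=5/9, M_A=5/3 = (5/9)·4 - (5/3) = 5/9 kN·m
Load 2 — triangular load w₀=10 kN/m (0→w₀ over full span):
  M_2 = 3w₀Lx/20 - w₀L²/30 - w₀x³/(6L) = 3·10·12·4/20 - 10·12²/30 - 10·4³/(6·12) = 136/9 kN·m
Load 3 — uniform load w=-12 kN/m over full span:
  M_3 = wLx/2 - wL²/12 - wx²/2 = (-12)·12·4/2 - (-12)·12²/12 - (-12)·4²/2 = -48 kN·m
Load 4 — point force P=20 kN at a=36/5 m (b=L-a=24/5):
  M_4 = Pb²(3a+b)x/L³ - Pab²/L²  [x≤a] = 20·(24/5)²·(3·(36/5)+(24/5))·4/12³ - 20·(36/5)·(24/5)²/12² = 128/25 kN·m
Superposition: M = Σ M_i = -2041/75 kN·m ≈ -27.213333 kN·m

M(4) = -2041/75 kN·m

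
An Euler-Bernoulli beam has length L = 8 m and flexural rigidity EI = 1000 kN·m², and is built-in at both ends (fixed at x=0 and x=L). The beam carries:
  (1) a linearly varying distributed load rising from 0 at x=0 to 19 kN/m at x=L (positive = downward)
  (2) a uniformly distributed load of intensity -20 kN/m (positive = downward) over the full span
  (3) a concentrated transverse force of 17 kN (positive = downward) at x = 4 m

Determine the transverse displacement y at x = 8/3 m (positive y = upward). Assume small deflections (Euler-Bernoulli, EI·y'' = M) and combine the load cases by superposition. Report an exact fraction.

y(8/3) = 27452/455625 m

Load 1 — triangular load w₀=19 kN/m (0→w₀ over full span):
  y_1 = -w₀x²(L-x)²(x+2L)/(120LEI) = -19·(8/3)²·(8-(8/3))²·((8/3)+2·8)/(120·8·1000) = -34048/455625 m
Load 2 — uniform load w=-20 kN/m over full span:
  y_2 = -wx²(L-x)²/(24EI) = -(-20)·(8/3)²·(8-(8/3))²/(24·1000) = 1024/6075 m
Load 3 — point force P=17 kN at a=4 m (b=L-a=4):
  y_3 = -Pb²x²(3aL-(3a+b)x)/(6L³EI)  [x≤a] = -17·4²·(8/3)²·(3·4·8-(3·4+4)·(8/3))/(6·8³·1000) = -68/2025 m
Superposition: y = Σ y_i = 27452/455625 m ≈ 0.060251 m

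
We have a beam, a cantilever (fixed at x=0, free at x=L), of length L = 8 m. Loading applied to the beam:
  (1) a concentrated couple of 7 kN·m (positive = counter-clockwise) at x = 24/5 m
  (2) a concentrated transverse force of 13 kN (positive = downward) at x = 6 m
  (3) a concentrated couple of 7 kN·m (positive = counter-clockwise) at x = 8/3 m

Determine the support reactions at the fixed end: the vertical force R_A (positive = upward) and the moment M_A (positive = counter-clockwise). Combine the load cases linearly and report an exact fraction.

R_A = 13 kN, M_A = 64 kN·m

Load 1 — applied couple M₀=7 kN·m at a=24/5 m (b=L-a=16/5):
  R_A = 0 kN
  M_A = -M₀ = -7 kN·m
Load 2 — point force P=13 kN at a=6 m (b=L-a=2):
  R_A = P = 13 kN
  M_A = Pa = 13·6 = 78 kN·m
Load 3 — applied couple M₀=7 kN·m at a=8/3 m (b=L-a=16/3):
  R_A = 0 kN
  M_A = -M₀ = -7 kN·m
Superposition: R_A = 13 kN, M_A = 64 kN·m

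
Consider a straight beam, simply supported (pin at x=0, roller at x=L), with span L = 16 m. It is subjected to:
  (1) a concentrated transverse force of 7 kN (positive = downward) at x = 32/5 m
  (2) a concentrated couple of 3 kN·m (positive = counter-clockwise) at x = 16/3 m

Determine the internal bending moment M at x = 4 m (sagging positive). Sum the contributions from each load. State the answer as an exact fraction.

M(4) = 351/20 kN·m

Load 1 — point force P=7 kN at a=32/5 m (b=L-a=48/5):
  M_1 = Pbx/L  [x≤a] = 7·(48/5)·4/16 = 84/5 kN·m
Load 2 — applied couple M₀=3 kN·m at a=16/3 m (b=L-a=32/3):
  M_2 = M₀x/L  [x≤a] = 3·4/16 = 3/4 kN·m
Superposition: M = Σ M_i = 351/20 kN·m ≈ 17.550000 kN·m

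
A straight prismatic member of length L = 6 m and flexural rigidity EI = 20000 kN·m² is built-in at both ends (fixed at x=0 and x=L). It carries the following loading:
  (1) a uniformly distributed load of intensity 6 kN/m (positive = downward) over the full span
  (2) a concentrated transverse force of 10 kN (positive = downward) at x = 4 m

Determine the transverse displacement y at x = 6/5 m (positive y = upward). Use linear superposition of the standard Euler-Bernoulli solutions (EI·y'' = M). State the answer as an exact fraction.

Load 1 — uniform load w=6 kN/m over full span:
  y_1 = -wx²(L-x)²/(24EI) = -6·(6/5)²·(6-(6/5))²/(24·20000) = -162/390625 m
Load 2 — point force P=10 kN at a=4 m (b=L-a=2):
  y_2 = -Pb²x²(3aL-(3a+b)x)/(6L³EI)  [x≤a] = -10·2²·(6/5)²·(3·4·6-(3·4+2)·(6/5))/(6·6³·20000) = -23/187500 m
Superposition: y = Σ y_i = -2519/4687500 m ≈ -0.000537 m

y(6/5) = -2519/4687500 m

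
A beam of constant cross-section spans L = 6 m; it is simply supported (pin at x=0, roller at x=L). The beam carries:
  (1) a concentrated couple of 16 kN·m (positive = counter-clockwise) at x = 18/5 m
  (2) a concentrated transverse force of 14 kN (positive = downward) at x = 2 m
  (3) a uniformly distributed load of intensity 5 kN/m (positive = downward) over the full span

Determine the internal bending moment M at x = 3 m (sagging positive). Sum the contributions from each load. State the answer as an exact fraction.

Load 1 — applied couple M₀=16 kN·m at a=18/5 m (b=L-a=12/5):
  M_1 = M₀x/L  [x≤a] = 16·3/6 = 8 kN·m
Load 2 — point force P=14 kN at a=2 m (b=L-a=4):
  M_2 = Pa(L-x)/L  [x>a] = 14·2·(6-3)/6 = 14 kN·m
Load 3 — uniform load w=5 kN/m over full span:
  M_3 = wx(L-x)/2 = 5·3·(6-3)/2 = 45/2 kN·m
Superposition: M = Σ M_i = 89/2 kN·m ≈ 44.500000 kN·m

M(3) = 89/2 kN·m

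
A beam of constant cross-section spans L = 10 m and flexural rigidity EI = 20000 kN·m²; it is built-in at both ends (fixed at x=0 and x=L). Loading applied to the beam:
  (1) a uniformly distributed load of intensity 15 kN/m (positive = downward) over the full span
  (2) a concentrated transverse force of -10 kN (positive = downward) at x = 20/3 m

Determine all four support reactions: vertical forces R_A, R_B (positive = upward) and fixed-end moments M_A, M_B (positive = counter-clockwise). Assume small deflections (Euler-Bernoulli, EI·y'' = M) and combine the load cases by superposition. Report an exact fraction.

R_A = 1955/27 kN, M_A = 3175/27 kN·m, R_B = 1825/27 kN, M_B = -2975/27 kN·m

Load 1 — uniform load w=15 kN/m over full span:
  R_A = wL/2 = 15·10/2 = 75 kN
  M_A = wL²/12 = 15·10²/12 = 125 kN·m
  R_B = wL/2 = 15·10/2 = 75 kN
  M_B = -wL²/12 = -15·10²/12 = -125 kN·m
Load 2 — point force P=-10 kN at a=20/3 m (b=L-a=10/3):
  R_A = Pb²(3a+b)/L³ = (-10)·(10/3)²·(3·(20/3)+(10/3))/10³ = -70/27 kN
  M_A = Pab²/L² = (-10)·(20/3)·(10/3)²/10² = -200/27 kN·m
  R_B = Pa²(a+3b)/L³ = (-10)·(20/3)²·((20/3)+3·(10/3))/10³ = -200/27 kN
  M_B = -Pa²b/L² = -(-10)·(20/3)²·(10/3)/10² = 400/27 kN·m
Superposition: R_A = 1955/27 kN, M_A = 3175/27 kN·m, R_B = 1825/27 kN, M_B = -2975/27 kN·m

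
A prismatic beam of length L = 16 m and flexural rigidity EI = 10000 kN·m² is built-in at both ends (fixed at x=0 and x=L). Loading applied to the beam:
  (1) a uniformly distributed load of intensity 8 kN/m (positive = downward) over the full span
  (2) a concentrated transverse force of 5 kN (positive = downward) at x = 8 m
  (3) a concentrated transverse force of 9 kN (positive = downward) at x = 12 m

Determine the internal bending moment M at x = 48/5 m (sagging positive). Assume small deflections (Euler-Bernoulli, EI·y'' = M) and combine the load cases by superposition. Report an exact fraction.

M(48/5) = 26353/300 kN·m

Load 1 — uniform load w=8 kN/m over full span:
  M_1 = wLx/2 - wL²/12 - wx²/2 = 8·16·(48/5)/2 - 8·16²/12 - 8·(48/5)²/2 = 5632/75 kN·m
Load 2 — point force P=5 kN at a=8 m (b=L-a=8):
  M_2 = Pa²(a+3b)(L-x)/L³ - Pa²b/L²  [x>a] = 5·8²·(8+3·8)·(16-(48/5))/16³ - 5·8²·8/16² = 6 kN·m
Load 3 — point force P=9 kN at a=12 m (b=L-a=4):
  M_3 = Pb²(3a+b)x/L³ - Pab²/L²  [x≤a] = 9·4²·(3·12+4)·(48/5)/16³ - 9·12·4²/16² = 27/4 kN·m
Superposition: M = Σ M_i = 26353/300 kN·m ≈ 87.843333 kN·m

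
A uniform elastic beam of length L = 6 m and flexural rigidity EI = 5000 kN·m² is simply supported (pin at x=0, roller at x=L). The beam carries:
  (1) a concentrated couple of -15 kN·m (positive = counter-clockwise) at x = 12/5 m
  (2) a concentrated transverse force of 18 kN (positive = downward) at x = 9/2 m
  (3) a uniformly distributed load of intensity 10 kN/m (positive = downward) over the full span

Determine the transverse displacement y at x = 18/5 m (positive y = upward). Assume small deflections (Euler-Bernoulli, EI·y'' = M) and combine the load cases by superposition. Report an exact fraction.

Load 1 — applied couple M₀=-15 kN·m at a=12/5 m (b=L-a=18/5):
  y_1 = (M₀x³/(6L)-M₀(x-a)²/2+C₁x)/EI  [x>a] with C₁=M₀(3b²-L²)/(6L)=-6/5 = ((-15)·(18/5)³/(6·6)-(-15)·((18/5)-(12/5))²/2+(-6/5)·(18/5))/5000 = -81/31250 m
Load 2 — point force P=18 kN at a=9/2 m (b=L-a=3/2):
  y_2 = -Pbx(L²-b²-x²)/(6LEI)  [x≤a] = -18·(3/2)·(18/5)·(6²-(3/2)²-(18/5)²)/(6·6·5000) = -56133/5000000 m
Load 3 — uniform load w=10 kN/m over full span:
  y_3 = -wx(L³-2Lx²+x³)/(24EI) = -10·(18/5)·(6³-2·6·(18/5)²+(18/5)³)/(24·5000) = -2511/78125 m
Superposition: y = Σ y_i = -229797/5000000 m ≈ -0.045959 m

y(18/5) = -229797/5000000 m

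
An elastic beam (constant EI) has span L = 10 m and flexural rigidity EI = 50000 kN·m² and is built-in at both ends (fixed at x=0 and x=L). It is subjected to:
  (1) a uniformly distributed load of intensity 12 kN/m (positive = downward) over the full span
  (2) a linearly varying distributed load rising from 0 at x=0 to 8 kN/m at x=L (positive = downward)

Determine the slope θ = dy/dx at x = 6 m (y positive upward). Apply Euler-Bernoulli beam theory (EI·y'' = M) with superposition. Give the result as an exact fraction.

θ(6) = 19/15625 rad

Load 1 — uniform load w=12 kN/m over full span:
  θ_1 = -wx(L-x)(L-2x)/(12EI) = -12·6·(10-6)·(10-2·6)/(12·50000) = 3/3125 rad
Load 2 — triangular load w₀=8 kN/m (0→w₀ over full span):
  θ_2 = -w₀(2x(L-x)(L-2x)(x+2L)+x²(L-x)²)/(120LEI) = -8·(2·6·(10-6)·(10-2·6)·(6+2·10)+6²·(10-6)²)/(120·10·50000) = 4/15625 rad
Superposition: θ = Σ θ_i = 19/15625 rad ≈ 0.001216 rad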